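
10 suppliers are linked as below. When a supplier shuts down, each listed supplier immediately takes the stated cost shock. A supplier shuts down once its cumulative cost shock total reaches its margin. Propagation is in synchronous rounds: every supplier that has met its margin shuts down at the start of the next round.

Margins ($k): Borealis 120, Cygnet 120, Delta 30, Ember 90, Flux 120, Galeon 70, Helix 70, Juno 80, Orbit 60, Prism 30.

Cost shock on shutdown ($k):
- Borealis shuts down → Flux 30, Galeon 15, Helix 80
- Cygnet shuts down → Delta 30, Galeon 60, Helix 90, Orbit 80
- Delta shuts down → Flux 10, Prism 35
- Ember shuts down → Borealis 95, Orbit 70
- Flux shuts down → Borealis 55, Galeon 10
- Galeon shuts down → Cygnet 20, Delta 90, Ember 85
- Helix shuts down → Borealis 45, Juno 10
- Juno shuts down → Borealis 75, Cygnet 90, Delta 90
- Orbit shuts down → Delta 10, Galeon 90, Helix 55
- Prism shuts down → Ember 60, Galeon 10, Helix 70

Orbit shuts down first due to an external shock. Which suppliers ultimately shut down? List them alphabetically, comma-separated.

Round 1 — Orbit shuts down (initial).
  Delta: +10 → 10 < 30
  Galeon: +90 → 90 ≥ 70
  Helix: +55 → 55 < 70
Round 2 — Galeon shuts down.
  Cygnet: +20 → 20 < 120
  Delta: +90 → 100 ≥ 30
  Ember: +85 → 85 < 90
Round 3 — Delta shuts down.
  Flux: +10 → 10 < 120
  Prism: +35 → 35 ≥ 30
Round 4 — Prism shuts down.
  Ember: +60 → 145 ≥ 90
  Helix: +70 → 125 ≥ 70
Round 5 — Ember, Helix shut down.
  Borealis: +95+45 → 140 ≥ 120
  Juno: +10 → 10 < 80
Round 6 — Borealis shuts down.
  Flux: +30 → 40 < 120
No further shutdowns.

Borealis, Delta, Ember, Galeon, Helix, Orbit, Prism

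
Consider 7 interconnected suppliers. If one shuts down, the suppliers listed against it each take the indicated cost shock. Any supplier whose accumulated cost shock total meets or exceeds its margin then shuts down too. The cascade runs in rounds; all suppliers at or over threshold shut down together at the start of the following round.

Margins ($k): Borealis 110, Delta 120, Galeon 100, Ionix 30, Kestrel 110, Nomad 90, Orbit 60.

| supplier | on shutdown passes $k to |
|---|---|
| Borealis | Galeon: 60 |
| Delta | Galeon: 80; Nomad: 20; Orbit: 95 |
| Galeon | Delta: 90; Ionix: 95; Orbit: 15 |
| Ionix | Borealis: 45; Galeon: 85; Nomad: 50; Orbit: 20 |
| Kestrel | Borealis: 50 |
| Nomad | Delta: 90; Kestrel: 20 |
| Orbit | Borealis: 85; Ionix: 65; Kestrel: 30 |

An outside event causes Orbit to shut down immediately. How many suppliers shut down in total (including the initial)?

Round 1 — Orbit shuts down (initial).
  Borealis: +85 → 85 < 110
  Ionix: +65 → 65 ≥ 30
  Kestrel: +30 → 30 < 110
Round 2 — Ionix shuts down.
  Borealis: +45 → 130 ≥ 110
  Galeon: +85 → 85 < 100
  Nomad: +50 → 50 < 90
Round 3 — Borealis shuts down.
  Galeon: +60 → 145 ≥ 100
Round 4 — Galeon shuts down.
  Delta: +90 → 90 < 120
No further shutdowns.

4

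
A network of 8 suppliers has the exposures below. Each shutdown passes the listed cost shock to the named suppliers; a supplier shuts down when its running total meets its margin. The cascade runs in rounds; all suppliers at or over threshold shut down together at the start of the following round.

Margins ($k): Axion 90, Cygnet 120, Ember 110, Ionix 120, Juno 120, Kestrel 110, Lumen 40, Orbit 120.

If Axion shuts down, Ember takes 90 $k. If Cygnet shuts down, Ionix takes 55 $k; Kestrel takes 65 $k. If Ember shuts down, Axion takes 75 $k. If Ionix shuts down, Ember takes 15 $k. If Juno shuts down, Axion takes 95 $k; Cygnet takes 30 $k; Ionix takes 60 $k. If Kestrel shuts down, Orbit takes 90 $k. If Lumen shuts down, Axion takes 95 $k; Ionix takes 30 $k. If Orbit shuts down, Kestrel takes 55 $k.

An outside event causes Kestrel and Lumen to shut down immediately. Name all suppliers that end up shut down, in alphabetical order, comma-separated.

Axion, Kestrel, Lumen

Round 1 — Kestrel, Lumen shut down (initial).
  Axion: +95 → 95 ≥ 90
  Ionix: +30 → 30 < 120
  Orbit: +90 → 90 < 120
Round 2 — Axion shuts down.
  Ember: +90 → 90 < 110
No further shutdowns.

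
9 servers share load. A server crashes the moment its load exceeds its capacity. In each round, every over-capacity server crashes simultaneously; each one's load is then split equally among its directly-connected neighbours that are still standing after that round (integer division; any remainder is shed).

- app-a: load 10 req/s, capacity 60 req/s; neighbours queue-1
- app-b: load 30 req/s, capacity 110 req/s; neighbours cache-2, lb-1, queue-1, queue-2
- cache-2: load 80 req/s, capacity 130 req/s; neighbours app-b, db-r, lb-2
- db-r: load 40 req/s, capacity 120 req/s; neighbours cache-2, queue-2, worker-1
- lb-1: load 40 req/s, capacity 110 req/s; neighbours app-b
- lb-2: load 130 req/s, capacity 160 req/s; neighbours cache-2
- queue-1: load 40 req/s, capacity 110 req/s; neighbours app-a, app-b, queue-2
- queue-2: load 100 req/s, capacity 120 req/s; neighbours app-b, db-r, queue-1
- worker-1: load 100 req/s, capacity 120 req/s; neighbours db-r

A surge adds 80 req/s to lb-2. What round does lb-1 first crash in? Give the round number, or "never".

Round 1 — lb-2 at 210 > 160. lb-2 crashes.
  lb-2 sheds 210 req/s to cache-2: 210 each.
    cache-2: 80+210 = 290 > 130
Round 2 — cache-2 crashes.
  cache-2 sheds 290 req/s to app-b, db-r: 145 each.
    app-b: 30+145 = 175 > 110
    db-r: 40+145 = 185 > 120
Round 3 — app-b, db-r crash.
  app-b sheds 175 req/s to lb-1, queue-1, queue-2: 58 each (1 lost).
    lb-1: 40+58 = 98 ≤ 110
    queue-1: 40+58 = 98 ≤ 110
    queue-2: 100+58 = 158 > 120
  db-r sheds 185 req/s to queue-2, worker-1: 92 each (1 lost).
    queue-2: 158+92 = 250 > 120
    worker-1: 100+92 = 192 > 120
Round 4 — queue-2, worker-1 crash.
  queue-2 sheds 250 req/s to queue-1: 250 each.
    queue-1: 98+250 = 348 > 110
  worker-1 sheds 192 req/s: no online neighbours, lost.
Round 5 — queue-1 crashes.
  queue-1 sheds 348 req/s to app-a: 348 each.
    app-a: 10+348 = 358 > 60
Round 6 — app-a crashes.
  app-a sheds 358 req/s: no online neighbours, lost.
No further crashes.

never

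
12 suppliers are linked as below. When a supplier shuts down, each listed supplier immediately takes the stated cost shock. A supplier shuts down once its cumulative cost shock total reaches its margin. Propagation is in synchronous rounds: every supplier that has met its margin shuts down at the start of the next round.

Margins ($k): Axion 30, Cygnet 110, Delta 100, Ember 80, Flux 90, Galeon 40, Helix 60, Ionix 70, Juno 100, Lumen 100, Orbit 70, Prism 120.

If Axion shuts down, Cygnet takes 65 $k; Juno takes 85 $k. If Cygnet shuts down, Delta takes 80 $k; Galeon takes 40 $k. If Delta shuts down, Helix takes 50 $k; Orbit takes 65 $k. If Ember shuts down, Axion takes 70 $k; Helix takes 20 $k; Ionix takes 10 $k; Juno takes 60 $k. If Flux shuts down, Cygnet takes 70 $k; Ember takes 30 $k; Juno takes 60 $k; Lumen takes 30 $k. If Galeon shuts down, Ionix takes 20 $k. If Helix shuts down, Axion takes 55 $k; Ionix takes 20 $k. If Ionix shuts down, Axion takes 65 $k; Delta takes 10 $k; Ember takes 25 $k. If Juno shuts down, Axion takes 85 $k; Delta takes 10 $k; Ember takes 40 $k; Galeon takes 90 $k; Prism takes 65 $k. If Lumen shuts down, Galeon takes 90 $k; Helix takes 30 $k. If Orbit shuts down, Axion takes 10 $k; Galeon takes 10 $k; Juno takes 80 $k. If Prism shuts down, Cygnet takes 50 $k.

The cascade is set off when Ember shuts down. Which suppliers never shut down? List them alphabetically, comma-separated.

Round 1 — Ember shuts down (initial).
  Axion: +70 → 70 ≥ 30
  Helix: +20 → 20 < 60
  Ionix: +10 → 10 < 70
  Juno: +60 → 60 < 100
Round 2 — Axion shuts down.
  Cygnet: +65 → 65 < 110
  Juno: +85 → 145 ≥ 100
Round 3 — Juno shuts down.
  Delta: +10 → 10 < 100
  Galeon: +90 → 90 ≥ 40
  Prism: +65 → 65 < 120
Round 4 — Galeon shuts down.
  Ionix: +20 → 30 < 70
No further shutdowns.

Cygnet, Delta, Flux, Helix, Ionix, Lumen, Orbit, Prism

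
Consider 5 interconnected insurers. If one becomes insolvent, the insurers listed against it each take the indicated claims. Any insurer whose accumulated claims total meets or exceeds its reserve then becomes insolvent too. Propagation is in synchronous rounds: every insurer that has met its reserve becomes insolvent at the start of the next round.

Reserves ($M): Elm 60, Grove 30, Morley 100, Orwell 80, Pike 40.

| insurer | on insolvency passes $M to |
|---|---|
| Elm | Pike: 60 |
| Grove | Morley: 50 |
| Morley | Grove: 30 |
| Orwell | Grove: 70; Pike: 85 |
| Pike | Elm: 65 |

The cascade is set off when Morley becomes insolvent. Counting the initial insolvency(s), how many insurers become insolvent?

2

Round 1 — Morley becomes insolvent (initial).
  Grove: +30 → 30 ≥ 30
Round 2 — Grove becomes insolvent.
No further insolvencies.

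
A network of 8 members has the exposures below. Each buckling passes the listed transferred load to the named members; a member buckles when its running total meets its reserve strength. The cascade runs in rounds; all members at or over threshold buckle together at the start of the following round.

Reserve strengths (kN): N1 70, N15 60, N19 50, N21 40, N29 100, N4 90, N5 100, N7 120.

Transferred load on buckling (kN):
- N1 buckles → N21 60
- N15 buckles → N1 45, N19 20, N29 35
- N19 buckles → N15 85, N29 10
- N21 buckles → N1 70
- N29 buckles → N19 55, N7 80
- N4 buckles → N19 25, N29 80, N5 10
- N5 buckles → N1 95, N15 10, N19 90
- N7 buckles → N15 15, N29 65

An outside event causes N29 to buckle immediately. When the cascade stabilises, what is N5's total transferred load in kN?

Round 1 — N29 buckles (initial).
  N19: +55 → 55 ≥ 50
  N7: +80 → 80 < 120
Round 2 — N19 buckles.
  N15: +85 → 85 ≥ 60
Round 3 — N15 buckles.
  N1: +45 → 45 < 70
No further bucklings.

0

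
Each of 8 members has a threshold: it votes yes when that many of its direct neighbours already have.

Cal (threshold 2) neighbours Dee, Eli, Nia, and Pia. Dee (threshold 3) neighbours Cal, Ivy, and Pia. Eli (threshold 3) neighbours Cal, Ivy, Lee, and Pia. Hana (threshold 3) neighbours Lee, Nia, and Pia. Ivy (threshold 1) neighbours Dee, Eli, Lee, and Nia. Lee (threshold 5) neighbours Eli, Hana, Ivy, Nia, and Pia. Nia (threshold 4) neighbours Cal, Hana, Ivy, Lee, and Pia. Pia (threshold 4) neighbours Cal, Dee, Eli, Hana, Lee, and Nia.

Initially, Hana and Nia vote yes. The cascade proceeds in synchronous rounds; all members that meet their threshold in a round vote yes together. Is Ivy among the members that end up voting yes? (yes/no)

yes

Round 1 — Hana, Nia vote yes (initial).
Round 2 — checking thresholds:
  Cal: 1 of 4 neighbours < 2, below threshold.
  Ivy: 1 of 4 neighbours ≥ 1, votes yes.
  Lee: 2 of 5 neighbours < 5, below threshold.
  Pia: 2 of 6 neighbours < 4, below threshold.
Round 3 — no new yes votes; cascade stops.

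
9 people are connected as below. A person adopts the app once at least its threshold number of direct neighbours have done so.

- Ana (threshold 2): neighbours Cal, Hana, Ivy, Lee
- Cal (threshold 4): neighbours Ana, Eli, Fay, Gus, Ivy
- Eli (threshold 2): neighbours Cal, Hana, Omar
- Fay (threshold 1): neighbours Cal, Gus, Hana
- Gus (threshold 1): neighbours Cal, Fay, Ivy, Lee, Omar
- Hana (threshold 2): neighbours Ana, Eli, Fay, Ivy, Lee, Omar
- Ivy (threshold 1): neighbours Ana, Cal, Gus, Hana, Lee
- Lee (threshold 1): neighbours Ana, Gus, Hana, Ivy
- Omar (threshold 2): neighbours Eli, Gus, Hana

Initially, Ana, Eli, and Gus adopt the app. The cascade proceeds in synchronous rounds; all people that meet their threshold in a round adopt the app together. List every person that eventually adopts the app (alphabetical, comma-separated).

Ana, Cal, Eli, Fay, Gus, Hana, Ivy, Lee, Omar

Round 1 — Ana, Eli, Gus adopt the app (initial).
Round 2 — checking thresholds:
  Cal: 3 of 5 neighbours < 4, not yet.
  Fay: 1 of 3 neighbours ≥ 1, adopts the app.
  Hana: 2 of 6 neighbours ≥ 2, adopts the app.
  Ivy: 2 of 5 neighbours ≥ 1, adopts the app.
  Lee: 2 of 4 neighbours ≥ 1, adopts the app.
  Omar: 2 of 3 neighbours ≥ 2, adopts the app.
Round 3 — checking thresholds:
  Cal: 5 of 5 neighbours ≥ 4, adopts the app.
Round 4 — no new adoptions; cascade stops.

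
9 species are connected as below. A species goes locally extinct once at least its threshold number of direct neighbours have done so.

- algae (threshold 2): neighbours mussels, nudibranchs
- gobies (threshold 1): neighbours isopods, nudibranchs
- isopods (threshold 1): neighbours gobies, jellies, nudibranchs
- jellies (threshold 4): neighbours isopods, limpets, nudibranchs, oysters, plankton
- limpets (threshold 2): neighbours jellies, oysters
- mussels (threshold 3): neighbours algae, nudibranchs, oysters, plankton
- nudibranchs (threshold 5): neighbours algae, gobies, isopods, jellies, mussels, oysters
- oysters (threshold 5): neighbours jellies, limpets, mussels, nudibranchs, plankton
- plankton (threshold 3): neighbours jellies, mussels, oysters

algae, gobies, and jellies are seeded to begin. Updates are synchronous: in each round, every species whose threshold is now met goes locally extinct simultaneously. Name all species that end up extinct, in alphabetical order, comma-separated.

Round 1 — algae, gobies, jellies go locally extinct (initial).
Round 2 — checking thresholds:
  isopods: 2 of 3 neighbours ≥ 1, goes locally extinct.
  limpets: 1 of 2 neighbours < 2, below threshold.
  mussels: 1 of 4 neighbours < 3, below threshold.
  nudibranchs: 3 of 6 neighbours < 5, below threshold.
  oysters: 1 of 5 neighbours < 5, below threshold.
  plankton: 1 of 3 neighbours < 3, below threshold.
Round 3 — no new extinctions; cascade stops.

algae, gobies, isopods, jellies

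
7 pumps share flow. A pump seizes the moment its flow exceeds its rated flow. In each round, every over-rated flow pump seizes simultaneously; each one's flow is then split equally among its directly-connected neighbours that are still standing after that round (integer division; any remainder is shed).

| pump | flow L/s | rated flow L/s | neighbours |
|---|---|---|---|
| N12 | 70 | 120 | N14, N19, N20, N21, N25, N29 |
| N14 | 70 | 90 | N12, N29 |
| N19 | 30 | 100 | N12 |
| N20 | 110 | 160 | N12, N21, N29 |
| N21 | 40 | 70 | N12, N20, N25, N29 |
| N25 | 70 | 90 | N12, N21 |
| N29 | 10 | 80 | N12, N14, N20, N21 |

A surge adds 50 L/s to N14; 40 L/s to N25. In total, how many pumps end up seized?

Round 1 — N14 at 120 > 90; N25 at 110 > 90. N14, N25 seize.
  N14 sheds 120 L/s to N12, N29: 60 each.
    N12: 70+60 = 130 > 120
    N29: 10+60 = 70 ≤ 80
  N25 sheds 110 L/s to N12, N21: 55 each.
    N12: 130+55 = 185 > 120
    N21: 40+55 = 95 > 70
Round 2 — N12, N21 seize.
  N12 sheds 185 L/s to N19, N20, N29: 61 each (2 lost).
    N19: 30+61 = 91 ≤ 100
    N20: 110+61 = 171 > 160
    N29: 70+61 = 131 > 80
  N21 sheds 95 L/s to N20, N29: 47 each (1 lost).
    N20: 171+47 = 218 > 160
    N29: 131+47 = 178 > 80
Round 3 — N20, N29 seize.
  N20 sheds 218 L/s: no online neighbours, lost.
  N29 sheds 178 L/s: no online neighbours, lost.
No further seizures.

6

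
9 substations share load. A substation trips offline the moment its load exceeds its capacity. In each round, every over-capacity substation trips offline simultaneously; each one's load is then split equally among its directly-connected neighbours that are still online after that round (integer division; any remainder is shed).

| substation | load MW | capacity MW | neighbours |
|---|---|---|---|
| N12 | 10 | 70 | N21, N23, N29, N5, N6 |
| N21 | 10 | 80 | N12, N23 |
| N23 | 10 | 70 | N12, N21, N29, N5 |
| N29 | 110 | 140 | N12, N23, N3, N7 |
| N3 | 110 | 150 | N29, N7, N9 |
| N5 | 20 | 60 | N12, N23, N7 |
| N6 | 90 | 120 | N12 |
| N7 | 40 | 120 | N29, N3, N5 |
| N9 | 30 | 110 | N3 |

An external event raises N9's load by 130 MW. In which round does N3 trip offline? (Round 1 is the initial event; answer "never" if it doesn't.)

Round 1 — N9 at 160 > 110. N9 trips offline.
  N9 sheds 160 MW to N3: 160 each.
    N3: 110+160 = 270 > 150
Round 2 — N3 trips offline.
  N3 sheds 270 MW to N29, N7: 135 each.
    N29: 110+135 = 245 > 140
    N7: 40+135 = 175 > 120
Round 3 — N29, N7 trip offline.
  N29 sheds 245 MW to N12, N23: 122 each (1 lost).
    N12: 10+122 = 132 > 70
    N23: 10+122 = 132 > 70
  N7 sheds 175 MW to N5: 175 each.
    N5: 20+175 = 195 > 60
Round 4 — N12, N23, N5 trip offline.
  N12 sheds 132 MW to N21, N6: 66 each.
    N21: 10+66 = 76 ≤ 80
    N6: 90+66 = 156 > 120
  N23 sheds 132 MW to N21: 132 each.
    N21: 76+132 = 208 > 80
  N5 sheds 195 MW: no online neighbours, lost.
Round 5 — N21, N6 trip offline.
  N21 sheds 208 MW: no online neighbours, lost.
  N6 sheds 156 MW: no online neighbours, lost.
No further trips.

2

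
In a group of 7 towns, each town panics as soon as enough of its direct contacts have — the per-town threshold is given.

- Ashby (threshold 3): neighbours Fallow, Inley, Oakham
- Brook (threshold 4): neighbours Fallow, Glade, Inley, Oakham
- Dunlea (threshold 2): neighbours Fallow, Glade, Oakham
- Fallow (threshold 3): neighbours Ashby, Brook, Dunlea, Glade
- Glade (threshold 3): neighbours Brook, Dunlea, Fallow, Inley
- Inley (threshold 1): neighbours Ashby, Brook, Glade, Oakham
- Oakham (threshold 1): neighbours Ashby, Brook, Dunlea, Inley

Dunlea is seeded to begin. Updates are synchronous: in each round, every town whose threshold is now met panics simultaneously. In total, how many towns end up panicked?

3

Round 1 — Dunlea panics (initial).
Round 2 — checking thresholds:
  Fallow: 1 of 4 neighbours < 3, holds.
  Glade: 1 of 4 neighbours < 3, holds.
  Oakham: 1 of 4 neighbours ≥ 1, panics.
Round 3 — checking thresholds:
  Ashby: 1 of 3 neighbours < 3, holds.
  Brook: 1 of 4 neighbours < 4, holds.
  Fallow: 1 of 4 neighbours < 3, holds.
  Glade: 1 of 4 neighbours < 3, holds.
  Inley: 1 of 4 neighbours ≥ 1, panics.
Round 4 — no new panics; cascade stops.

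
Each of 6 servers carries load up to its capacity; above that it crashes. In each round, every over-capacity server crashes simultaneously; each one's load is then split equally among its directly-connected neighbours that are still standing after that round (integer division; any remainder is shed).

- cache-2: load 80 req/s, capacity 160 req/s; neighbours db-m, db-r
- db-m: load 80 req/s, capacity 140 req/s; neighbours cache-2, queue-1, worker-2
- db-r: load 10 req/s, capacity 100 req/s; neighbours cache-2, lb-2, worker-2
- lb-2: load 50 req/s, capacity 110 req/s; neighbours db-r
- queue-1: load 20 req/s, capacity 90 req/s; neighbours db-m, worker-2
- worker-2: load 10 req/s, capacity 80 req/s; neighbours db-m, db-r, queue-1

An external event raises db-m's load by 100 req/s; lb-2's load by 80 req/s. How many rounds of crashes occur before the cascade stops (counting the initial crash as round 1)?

4

Round 1 — db-m at 180 > 140; lb-2 at 130 > 110. db-m, lb-2 crash.
  db-m sheds 180 req/s to cache-2, queue-1, worker-2: 60 each.
    cache-2: 80+60 = 140 ≤ 160
    queue-1: 20+60 = 80 ≤ 90
    worker-2: 10+60 = 70 ≤ 80
  lb-2 sheds 130 req/s to db-r: 130 each.
    db-r: 10+130 = 140 > 100
Round 2 — db-r crashes.
  db-r sheds 140 req/s to cache-2, worker-2: 70 each.
    cache-2: 140+70 = 210 > 160
    worker-2: 70+70 = 140 > 80
Round 3 — cache-2, worker-2 crash.
  cache-2 sheds 210 req/s: no online neighbours, lost.
  worker-2 sheds 140 req/s to queue-1: 140 each.
    queue-1: 80+140 = 220 > 90
Round 4 — queue-1 crashes.
  queue-1 sheds 220 req/s: no online neighbours, lost.
No further crashes.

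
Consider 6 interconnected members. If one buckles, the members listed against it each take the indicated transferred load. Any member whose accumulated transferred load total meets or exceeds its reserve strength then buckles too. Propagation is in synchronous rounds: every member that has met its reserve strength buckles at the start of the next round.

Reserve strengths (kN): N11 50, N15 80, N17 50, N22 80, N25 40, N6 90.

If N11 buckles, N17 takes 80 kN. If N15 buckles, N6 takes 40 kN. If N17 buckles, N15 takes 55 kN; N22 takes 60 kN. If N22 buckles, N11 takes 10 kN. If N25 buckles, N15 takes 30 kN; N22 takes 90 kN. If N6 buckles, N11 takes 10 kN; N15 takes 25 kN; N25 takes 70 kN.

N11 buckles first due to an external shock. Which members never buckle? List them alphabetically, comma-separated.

Round 1 — N11 buckles (initial).
  N17: +80 → 80 ≥ 50
Round 2 — N17 buckles.
  N15: +55 → 55 < 80
  N22: +60 → 60 < 80
No further bucklings.

N15, N22, N25, N6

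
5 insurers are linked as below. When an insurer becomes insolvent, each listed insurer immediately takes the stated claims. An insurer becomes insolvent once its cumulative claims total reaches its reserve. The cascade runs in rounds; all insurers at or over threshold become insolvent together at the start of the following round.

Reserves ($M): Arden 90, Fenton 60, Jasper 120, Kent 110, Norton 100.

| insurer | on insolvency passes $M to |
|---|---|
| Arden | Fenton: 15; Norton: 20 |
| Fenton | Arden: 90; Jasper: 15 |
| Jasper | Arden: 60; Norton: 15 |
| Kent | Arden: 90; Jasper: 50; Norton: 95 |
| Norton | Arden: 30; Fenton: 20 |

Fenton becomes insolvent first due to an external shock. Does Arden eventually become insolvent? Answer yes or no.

yes

Round 1 — Fenton becomes insolvent (initial).
  Arden: +90 → 90 ≥ 90
  Jasper: +15 → 15 < 120
Round 2 — Arden becomes insolvent.
  Norton: +20 → 20 < 100
No further insolvencies.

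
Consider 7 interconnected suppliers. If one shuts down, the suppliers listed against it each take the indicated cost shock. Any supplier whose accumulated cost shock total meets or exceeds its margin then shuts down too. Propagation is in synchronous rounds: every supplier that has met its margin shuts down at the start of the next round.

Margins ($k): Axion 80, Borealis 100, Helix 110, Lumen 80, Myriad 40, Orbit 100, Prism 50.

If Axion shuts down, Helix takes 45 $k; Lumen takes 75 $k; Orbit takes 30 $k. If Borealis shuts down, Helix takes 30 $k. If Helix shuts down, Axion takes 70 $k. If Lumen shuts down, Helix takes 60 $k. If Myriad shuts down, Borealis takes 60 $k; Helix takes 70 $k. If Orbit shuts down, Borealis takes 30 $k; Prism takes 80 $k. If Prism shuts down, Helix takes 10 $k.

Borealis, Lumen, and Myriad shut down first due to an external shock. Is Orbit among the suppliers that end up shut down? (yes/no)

Round 1 — Borealis, Lumen, Myriad shut down (initial).
  Helix: +30+60+70 → 160 ≥ 110
Round 2 — Helix shuts down.
  Axion: +70 → 70 < 80
No further shutdowns.

no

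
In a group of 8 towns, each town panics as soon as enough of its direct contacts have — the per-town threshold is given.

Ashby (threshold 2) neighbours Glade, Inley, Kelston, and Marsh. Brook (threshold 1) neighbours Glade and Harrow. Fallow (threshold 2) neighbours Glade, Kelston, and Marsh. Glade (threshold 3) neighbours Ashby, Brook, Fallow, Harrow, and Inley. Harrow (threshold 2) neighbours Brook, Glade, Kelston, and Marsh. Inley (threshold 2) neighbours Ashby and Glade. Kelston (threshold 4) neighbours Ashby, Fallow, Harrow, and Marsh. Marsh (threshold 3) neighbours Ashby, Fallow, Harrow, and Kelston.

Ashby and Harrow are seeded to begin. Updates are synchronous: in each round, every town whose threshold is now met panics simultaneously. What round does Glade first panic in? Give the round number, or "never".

3

Round 1 — Ashby, Harrow panic (initial).
Round 2 — checking thresholds:
  Brook: 1 of 2 neighbours ≥ 1, panics.
  Glade: 2 of 5 neighbours < 3, not yet.
  Inley: 1 of 2 neighbours < 2, not yet.
  Kelston: 2 of 4 neighbours < 4, not yet.
  Marsh: 2 of 4 neighbours < 3, not yet.
Round 3 — checking thresholds:
  Glade: 3 of 5 neighbours ≥ 3, panics.
  Inley: 1 of 2 neighbours < 2, not yet.
  Kelston: 2 of 4 neighbours < 4, not yet.
  Marsh: 2 of 4 neighbours < 3, not yet.
Round 4 — checking thresholds:
  Fallow: 1 of 3 neighbours < 2, not yet.
  Inley: 2 of 2 neighbours ≥ 2, panics.
  Kelston: 2 of 4 neighbours < 4, not yet.
  Marsh: 2 of 4 neighbours < 3, not yet.
Round 5 — no new panics; cascade stops.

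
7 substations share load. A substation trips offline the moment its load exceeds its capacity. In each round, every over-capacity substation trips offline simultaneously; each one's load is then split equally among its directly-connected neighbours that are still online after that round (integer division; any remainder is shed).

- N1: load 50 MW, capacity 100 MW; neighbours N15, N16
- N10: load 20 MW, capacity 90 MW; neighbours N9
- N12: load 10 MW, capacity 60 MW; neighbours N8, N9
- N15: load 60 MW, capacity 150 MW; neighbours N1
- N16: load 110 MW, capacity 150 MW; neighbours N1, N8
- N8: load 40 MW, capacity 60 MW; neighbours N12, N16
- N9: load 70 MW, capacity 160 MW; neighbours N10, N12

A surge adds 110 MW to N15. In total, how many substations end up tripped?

7

Round 1 — N15 at 170 > 150. N15 trips offline.
  N15 sheds 170 MW to N1: 170 each.
    N1: 50+170 = 220 > 100
Round 2 — N1 trips offline.
  N1 sheds 220 MW to N16: 220 each.
    N16: 110+220 = 330 > 150
Round 3 — N16 trips offline.
  N16 sheds 330 MW to N8: 330 each.
    N8: 40+330 = 370 > 60
Round 4 — N8 trips offline.
  N8 sheds 370 MW to N12: 370 each.
    N12: 10+370 = 380 > 60
Round 5 — N12 trips offline.
  N12 sheds 380 MW to N9: 380 each.
    N9: 70+380 = 450 > 160
Round 6 — N9 trips offline.
  N9 sheds 450 MW to N10: 450 each.
    N10: 20+450 = 470 > 90
Round 7 — N10 trips offline.
  N10 sheds 470 MW: no online neighbours, lost.
No further trips.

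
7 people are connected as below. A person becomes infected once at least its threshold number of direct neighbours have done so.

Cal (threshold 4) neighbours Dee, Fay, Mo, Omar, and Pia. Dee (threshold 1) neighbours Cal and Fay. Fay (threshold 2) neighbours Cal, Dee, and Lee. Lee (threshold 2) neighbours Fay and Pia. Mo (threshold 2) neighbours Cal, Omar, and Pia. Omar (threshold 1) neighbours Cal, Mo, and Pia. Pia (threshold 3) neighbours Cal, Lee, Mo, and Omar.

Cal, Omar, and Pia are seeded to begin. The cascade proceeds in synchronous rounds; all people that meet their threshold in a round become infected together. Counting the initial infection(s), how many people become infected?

Round 1 — Cal, Omar, Pia become infected (initial).
Round 2 — checking thresholds:
  Dee: 1 of 2 neighbours ≥ 1, becomes infected.
  Fay: 1 of 3 neighbours < 2, not yet.
  Lee: 1 of 2 neighbours < 2, not yet.
  Mo: 3 of 3 neighbours ≥ 2, becomes infected.
Round 3 — checking thresholds:
  Fay: 2 of 3 neighbours ≥ 2, becomes infected.
  Lee: 1 of 2 neighbours < 2, not yet.
Round 4 — checking thresholds:
  Lee: 2 of 2 neighbours ≥ 2, becomes infected.
Round 5 — no new infections; cascade stops.

7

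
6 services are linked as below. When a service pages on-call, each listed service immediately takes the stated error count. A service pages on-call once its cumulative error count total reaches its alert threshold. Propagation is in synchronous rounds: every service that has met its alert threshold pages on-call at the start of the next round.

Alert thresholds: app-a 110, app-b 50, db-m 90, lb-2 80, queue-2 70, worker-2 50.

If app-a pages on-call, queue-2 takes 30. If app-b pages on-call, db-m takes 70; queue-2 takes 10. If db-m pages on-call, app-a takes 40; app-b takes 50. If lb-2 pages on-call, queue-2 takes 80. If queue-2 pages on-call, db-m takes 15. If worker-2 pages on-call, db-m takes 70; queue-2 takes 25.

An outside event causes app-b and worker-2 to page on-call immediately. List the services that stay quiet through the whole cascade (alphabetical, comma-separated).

Round 1 — app-b, worker-2 page on-call (initial).
  db-m: +70+70 → 140 ≥ 90
  queue-2: +10+25 → 35 < 70
Round 2 — db-m pages on-call.
  app-a: +40 → 40 < 110
No further pages.

app-a, lb-2, queue-2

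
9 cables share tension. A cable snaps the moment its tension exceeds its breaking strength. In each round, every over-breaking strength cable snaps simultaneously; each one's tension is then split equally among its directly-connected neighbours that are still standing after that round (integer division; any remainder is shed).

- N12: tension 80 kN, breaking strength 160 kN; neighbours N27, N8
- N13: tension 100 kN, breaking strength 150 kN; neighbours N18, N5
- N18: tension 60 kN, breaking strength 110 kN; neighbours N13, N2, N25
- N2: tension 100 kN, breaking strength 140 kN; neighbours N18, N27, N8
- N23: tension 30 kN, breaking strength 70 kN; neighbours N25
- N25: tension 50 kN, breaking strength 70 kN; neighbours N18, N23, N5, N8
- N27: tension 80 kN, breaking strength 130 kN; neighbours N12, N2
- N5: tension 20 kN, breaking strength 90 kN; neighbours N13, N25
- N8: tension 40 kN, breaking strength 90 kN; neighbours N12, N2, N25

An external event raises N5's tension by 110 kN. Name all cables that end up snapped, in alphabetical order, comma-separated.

N12, N13, N18, N2, N25, N27, N5, N8

Round 1 — N5 at 130 > 90. N5 snaps.
  N5 sheds 130 kN to N13, N25: 65 each.
    N13: 100+65 = 165 > 150
    N25: 50+65 = 115 > 70
Round 2 — N13, N25 snap.
  N13 sheds 165 kN to N18: 165 each.
    N18: 60+165 = 225 > 110
  N25 sheds 115 kN to N18, N23, N8: 38 each (1 lost).
    N18: 225+38 = 263 > 110
    N23: 30+38 = 68 ≤ 70
    N8: 40+38 = 78 ≤ 90
Round 3 — N18 snaps.
  N18 sheds 263 kN to N2: 263 each.
    N2: 100+263 = 363 > 140
Round 4 — N2 snaps.
  N2 sheds 363 kN to N27, N8: 181 each (1 lost).
    N27: 80+181 = 261 > 130
    N8: 78+181 = 259 > 90
Round 5 — N27, N8 snap.
  N27 sheds 261 kN to N12: 261 each.
    N12: 80+261 = 341 > 160
  N8 sheds 259 kN to N12: 259 each.
    N12: 341+259 = 600 > 160
Round 6 — N12 snaps.
  N12 sheds 600 kN: no online neighbours, lost.
No further breaks.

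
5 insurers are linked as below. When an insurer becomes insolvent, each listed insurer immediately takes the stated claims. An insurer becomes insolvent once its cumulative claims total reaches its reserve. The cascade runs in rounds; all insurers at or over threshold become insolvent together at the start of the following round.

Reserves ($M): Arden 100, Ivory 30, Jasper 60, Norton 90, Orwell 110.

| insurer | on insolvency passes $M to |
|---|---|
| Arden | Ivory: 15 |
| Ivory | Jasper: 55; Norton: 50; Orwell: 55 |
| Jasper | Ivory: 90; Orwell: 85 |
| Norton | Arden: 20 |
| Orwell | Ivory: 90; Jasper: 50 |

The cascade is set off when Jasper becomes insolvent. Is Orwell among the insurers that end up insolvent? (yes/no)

yes

Round 1 — Jasper becomes insolvent (initial).
  Ivory: +90 → 90 ≥ 30
  Orwell: +85 → 85 < 110
Round 2 — Ivory becomes insolvent.
  Norton: +50 → 50 < 90
  Orwell: +55 → 140 ≥ 110
Round 3 — Orwell becomes insolvent.
No further insolvencies.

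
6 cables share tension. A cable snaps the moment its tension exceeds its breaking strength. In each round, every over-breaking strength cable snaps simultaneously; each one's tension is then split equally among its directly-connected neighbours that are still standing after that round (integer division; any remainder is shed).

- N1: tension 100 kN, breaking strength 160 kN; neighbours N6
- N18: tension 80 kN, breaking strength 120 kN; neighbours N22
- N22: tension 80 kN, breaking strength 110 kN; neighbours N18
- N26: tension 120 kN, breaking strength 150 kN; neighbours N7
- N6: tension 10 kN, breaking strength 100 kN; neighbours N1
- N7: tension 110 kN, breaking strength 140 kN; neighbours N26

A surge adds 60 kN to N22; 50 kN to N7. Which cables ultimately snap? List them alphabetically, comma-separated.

N18, N22, N26, N7

Round 1 — N22 at 140 > 110; N7 at 160 > 140. N22, N7 snap.
  N22 sheds 140 kN to N18: 140 each.
    N18: 80+140 = 220 > 120
  N7 sheds 160 kN to N26: 160 each.
    N26: 120+160 = 280 > 150
Round 2 — N18, N26 snap.
  N18 sheds 220 kN: no online neighbours, lost.
  N26 sheds 280 kN: no online neighbours, lost.
No further breaks.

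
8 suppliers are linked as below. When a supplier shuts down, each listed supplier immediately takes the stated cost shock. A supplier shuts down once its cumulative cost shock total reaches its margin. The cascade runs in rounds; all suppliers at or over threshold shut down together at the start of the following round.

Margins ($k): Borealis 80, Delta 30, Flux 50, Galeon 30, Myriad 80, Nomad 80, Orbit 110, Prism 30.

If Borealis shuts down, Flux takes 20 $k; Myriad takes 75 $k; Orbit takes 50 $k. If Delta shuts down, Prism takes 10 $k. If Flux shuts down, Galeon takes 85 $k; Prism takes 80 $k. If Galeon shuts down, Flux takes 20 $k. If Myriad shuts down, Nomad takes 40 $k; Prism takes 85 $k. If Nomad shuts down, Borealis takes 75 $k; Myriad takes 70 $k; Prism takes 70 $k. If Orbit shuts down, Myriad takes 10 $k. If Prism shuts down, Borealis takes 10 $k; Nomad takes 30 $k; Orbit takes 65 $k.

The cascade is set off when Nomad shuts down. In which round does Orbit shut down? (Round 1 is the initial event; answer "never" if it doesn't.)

4

Round 1 — Nomad shuts down (initial).
  Borealis: +75 → 75 < 80
  Myriad: +70 → 70 < 80
  Prism: +70 → 70 ≥ 30
Round 2 — Prism shuts down.
  Borealis: +10 → 85 ≥ 80
  Orbit: +65 → 65 < 110
Round 3 — Borealis shuts down.
  Flux: +20 → 20 < 50
  Myriad: +75 → 145 ≥ 80
  Orbit: +50 → 115 ≥ 110
Round 4 — Myriad, Orbit shut down.
No further shutdowns.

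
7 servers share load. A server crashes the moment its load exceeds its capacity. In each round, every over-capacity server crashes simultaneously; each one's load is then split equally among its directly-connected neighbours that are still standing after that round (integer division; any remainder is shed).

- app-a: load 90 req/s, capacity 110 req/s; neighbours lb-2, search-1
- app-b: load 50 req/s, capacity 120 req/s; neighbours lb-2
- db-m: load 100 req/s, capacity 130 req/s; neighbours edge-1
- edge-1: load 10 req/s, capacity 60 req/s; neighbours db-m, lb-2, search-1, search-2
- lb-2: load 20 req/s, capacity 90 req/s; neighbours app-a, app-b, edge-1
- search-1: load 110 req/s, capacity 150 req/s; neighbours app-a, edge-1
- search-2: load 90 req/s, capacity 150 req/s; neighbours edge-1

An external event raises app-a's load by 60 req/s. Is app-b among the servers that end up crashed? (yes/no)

no

Round 1 — app-a at 150 > 110. app-a crashes.
  app-a sheds 150 req/s to lb-2, search-1: 75 each.
    lb-2: 20+75 = 95 > 90
    search-1: 110+75 = 185 > 150
Round 2 — lb-2, search-1 crash.
  lb-2 sheds 95 req/s to app-b, edge-1: 47 each (1 lost).
    app-b: 50+47 = 97 ≤ 120
    edge-1: 10+47 = 57 ≤ 60
  search-1 sheds 185 req/s to edge-1: 185 each.
    edge-1: 57+185 = 242 > 60
Round 3 — edge-1 crashes.
  edge-1 sheds 242 req/s to db-m, search-2: 121 each.
    db-m: 100+121 = 221 > 130
    search-2: 90+121 = 211 > 150
Round 4 — db-m, search-2 crash.
  db-m sheds 221 req/s: no online neighbours, lost.
  search-2 sheds 211 req/s: no online neighbours, lost.
No further crashes.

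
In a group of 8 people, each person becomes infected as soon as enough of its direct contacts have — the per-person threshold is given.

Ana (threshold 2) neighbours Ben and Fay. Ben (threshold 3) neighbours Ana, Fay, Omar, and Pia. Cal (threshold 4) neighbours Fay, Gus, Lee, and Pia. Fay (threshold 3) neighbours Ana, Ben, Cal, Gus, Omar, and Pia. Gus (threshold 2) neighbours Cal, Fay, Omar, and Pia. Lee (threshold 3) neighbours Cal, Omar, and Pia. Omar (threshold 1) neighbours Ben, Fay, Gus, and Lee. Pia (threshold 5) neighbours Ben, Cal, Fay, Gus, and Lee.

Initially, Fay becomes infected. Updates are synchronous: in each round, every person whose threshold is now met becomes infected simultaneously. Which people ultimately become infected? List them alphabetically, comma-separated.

Fay, Gus, Omar

Round 1 — Fay becomes infected (initial).
Round 2 — checking thresholds:
  Ana: 1 of 2 neighbours < 2, not yet.
  Ben: 1 of 4 neighbours < 3, not yet.
  Cal: 1 of 4 neighbours < 4, not yet.
  Gus: 1 of 4 neighbours < 2, not yet.
  Omar: 1 of 4 neighbours ≥ 1, becomes infected.
  Pia: 1 of 5 neighbours < 5, not yet.
Round 3 — checking thresholds:
  Ana: 1 of 2 neighbours < 2, not yet.
  Ben: 2 of 4 neighbours < 3, not yet.
  Cal: 1 of 4 neighbours < 4, not yet.
  Gus: 2 of 4 neighbours ≥ 2, becomes infected.
  Lee: 1 of 3 neighbours < 3, not yet.
  Pia: 1 of 5 neighbours < 5, not yet.
Round 4 — no new infections; cascade stops.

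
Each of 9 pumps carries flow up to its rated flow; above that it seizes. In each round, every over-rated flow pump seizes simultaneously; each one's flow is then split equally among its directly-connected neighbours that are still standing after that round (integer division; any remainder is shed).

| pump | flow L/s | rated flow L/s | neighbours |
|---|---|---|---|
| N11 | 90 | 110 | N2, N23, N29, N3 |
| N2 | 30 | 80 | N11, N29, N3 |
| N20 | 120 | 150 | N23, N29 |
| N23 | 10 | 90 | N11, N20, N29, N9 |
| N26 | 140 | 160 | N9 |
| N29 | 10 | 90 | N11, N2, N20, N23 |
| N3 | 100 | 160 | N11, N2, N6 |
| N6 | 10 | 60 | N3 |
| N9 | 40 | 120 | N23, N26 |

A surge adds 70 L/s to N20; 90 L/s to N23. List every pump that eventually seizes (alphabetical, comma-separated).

N11, N2, N20, N23, N29, N3, N6

Round 1 — N20 at 190 > 150; N23 at 100 > 90. N20, N23 seize.
  N20 sheds 190 L/s to N29: 190 each.
    N29: 10+190 = 200 > 90
  N23 sheds 100 L/s to N11, N29, N9: 33 each (1 lost).
    N11: 90+33 = 123 > 110
    N29: 200+33 = 233 > 90
    N9: 40+33 = 73 ≤ 120
Round 2 — N11, N29 seize.
  N11 sheds 123 L/s to N2, N3: 61 each (1 lost).
    N2: 30+61 = 91 > 80
    N3: 100+61 = 161 > 160
  N29 sheds 233 L/s to N2: 233 each.
    N2: 91+233 = 324 > 80
Round 3 — N2, N3 seize.
  N2 sheds 324 L/s: no online neighbours, lost.
  N3 sheds 161 L/s to N6: 161 each.
    N6: 10+161 = 171 > 60
Round 4 — N6 seizes.
  N6 sheds 171 L/s: no online neighbours, lost.
No further seizures.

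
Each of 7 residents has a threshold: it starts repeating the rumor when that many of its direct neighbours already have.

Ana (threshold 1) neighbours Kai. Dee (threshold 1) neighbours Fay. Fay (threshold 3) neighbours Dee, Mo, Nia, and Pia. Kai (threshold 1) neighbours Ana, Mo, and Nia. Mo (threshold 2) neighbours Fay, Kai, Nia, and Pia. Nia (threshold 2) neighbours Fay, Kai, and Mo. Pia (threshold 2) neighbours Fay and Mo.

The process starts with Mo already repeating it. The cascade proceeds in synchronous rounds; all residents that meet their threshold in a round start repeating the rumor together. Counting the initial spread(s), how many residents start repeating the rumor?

4

Round 1 — Mo starts repeating the rumor (initial).
Round 2 — checking thresholds:
  Fay: 1 of 4 neighbours < 3, below threshold.
  Kai: 1 of 3 neighbours ≥ 1, starts repeating the rumor.
  Nia: 1 of 3 neighbours < 2, below threshold.
  Pia: 1 of 2 neighbours < 2, below threshold.
Round 3 — checking thresholds:
  Ana: 1 of 1 neighbours ≥ 1, starts repeating the rumor.
  Fay: 1 of 4 neighbours < 3, below threshold.
  Nia: 2 of 3 neighbours ≥ 2, starts repeating the rumor.
  Pia: 1 of 2 neighbours < 2, below threshold.
Round 4 — no new spreads; cascade stops.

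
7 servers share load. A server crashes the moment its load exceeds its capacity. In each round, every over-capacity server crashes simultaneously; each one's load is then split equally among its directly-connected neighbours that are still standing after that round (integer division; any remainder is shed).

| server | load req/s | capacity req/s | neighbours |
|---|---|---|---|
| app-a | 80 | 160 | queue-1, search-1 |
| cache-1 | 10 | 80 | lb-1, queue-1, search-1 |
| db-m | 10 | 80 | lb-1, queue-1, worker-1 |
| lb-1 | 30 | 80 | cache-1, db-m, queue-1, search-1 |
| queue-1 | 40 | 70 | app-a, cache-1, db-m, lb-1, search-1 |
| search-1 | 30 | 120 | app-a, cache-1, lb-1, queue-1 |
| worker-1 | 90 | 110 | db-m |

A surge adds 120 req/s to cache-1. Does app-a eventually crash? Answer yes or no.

Round 1 — cache-1 at 130 > 80. cache-1 crashes.
  cache-1 sheds 130 req/s to lb-1, queue-1, search-1: 43 each (1 lost).
    lb-1: 30+43 = 73 ≤ 80
    queue-1: 40+43 = 83 > 70
    search-1: 30+43 = 73 ≤ 120
Round 2 — queue-1 crashes.
  queue-1 sheds 83 req/s to app-a, db-m, lb-1, search-1: 20 each (3 lost).
    app-a: 80+20 = 100 ≤ 160
    db-m: 10+20 = 30 ≤ 80
    lb-1: 73+20 = 93 > 80
    search-1: 73+20 = 93 ≤ 120
Round 3 — lb-1 crashes.
  lb-1 sheds 93 req/s to db-m, search-1: 46 each (1 lost).
    db-m: 30+46 = 76 ≤ 80
    search-1: 93+46 = 139 > 120
Round 4 — search-1 crashes.
  search-1 sheds 139 req/s to app-a: 139 each.
    app-a: 100+139 = 239 > 160
Round 5 — app-a crashes.
  app-a sheds 239 req/s: no online neighbours, lost.
No further crashes.

yes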